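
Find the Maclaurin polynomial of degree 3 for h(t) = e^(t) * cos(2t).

Multiply the two series term by term and collect like powers.
h(0) = 1
h′(0) = 1
h′′(0) = -3
h′′′(0) = -11

-11*t^3/6 - 3*t^2/2 + t + 1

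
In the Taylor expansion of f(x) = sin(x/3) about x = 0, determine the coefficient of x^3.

Differentiate repeatedly and evaluate at the center.
f(0) = 0
f′(0) = 1/3
f′′(0) = 0
f′′′(0) = -1/27
So c_3 = f′′′(0)/3! = -1/162.

-1/162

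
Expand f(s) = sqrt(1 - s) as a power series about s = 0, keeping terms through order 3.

[s^0] = 1;  [s^1] = -1/2;  [s^2] = -1/8;  [s^3] = -1/16.

-s^3/16 - s^2/8 - s/2 + 1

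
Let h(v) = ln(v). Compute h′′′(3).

From the series, [(v - 3)^3] h = 1/81; multiply by 3! = 6 to get 2/27.

2/27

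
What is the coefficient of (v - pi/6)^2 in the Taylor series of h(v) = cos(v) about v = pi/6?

h(pi/6) = sqrt(3)/2
h′(pi/6) = -1/2
h′′(pi/6) = -sqrt(3)/2
Then c_k = h^(k)(pi/6)/k! gives each Taylor coefficient.

-sqrt(3)/4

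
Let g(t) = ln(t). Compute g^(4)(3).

-2/27

Differentiate repeatedly and evaluate at the center.
The coefficient of (t - 3)^4 in the expansion is -1/324, so g^(4)(3) = 4! * (-1/324) = -2/27.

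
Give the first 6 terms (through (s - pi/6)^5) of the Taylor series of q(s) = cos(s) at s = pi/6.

q(pi/6) = sqrt(3)/2
q′(pi/6) = -1/2
q′′(pi/6) = -sqrt(3)/2
q′′′(pi/6) = 1/2
q^(4)(pi/6) = sqrt(3)/2
q^(5)(pi/6) = -1/2
Dividing each by k! gives the coefficients c_0, ..., c_5.

-(s - pi/6)^5/240 + sqrt(3)*(s - pi/6)^4/48 + (s - pi/6)^3/12 - sqrt(3)*(s - pi/6)^2/4 - (s - pi/6)/2 + sqrt(3)/2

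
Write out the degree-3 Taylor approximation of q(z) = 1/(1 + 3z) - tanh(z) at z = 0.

Expand each term separately and add.
[z^0] = 1;  [z^1] = -4;  [z^2] = 9;  [z^3] = -80/3.

-80*z^3/3 + 9*z^2 - 4*z + 1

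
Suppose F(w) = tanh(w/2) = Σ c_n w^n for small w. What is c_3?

-1/24

Differentiate repeatedly and evaluate at the center.
F(0) = 0
F′(0) = 1/2
F′′(0) = 0
F′′′(0) = -1/4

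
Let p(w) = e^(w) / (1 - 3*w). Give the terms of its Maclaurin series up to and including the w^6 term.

Multiply the numerator's expansion by the denominator's geometric series.
p(0) = 1
p′(0) = 4
p′′(0) = 25
p′′′(0) = 226
p^(4)(0) = 2713
p^(5)(0) = 40696
p^(6)(0) = 732529

732529*w^6/720 + 5087*w^5/15 + 2713*w^4/24 + 113*w^3/3 + 25*w^2/2 + 4*w + 1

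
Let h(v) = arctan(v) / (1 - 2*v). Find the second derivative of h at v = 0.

Use 1/(1 - r) = Σ r^k on the denominator, then take the Cauchy product.
The coefficient of v^2 in the expansion is 2, so h′′(0) = 2! * (2) = 4.

4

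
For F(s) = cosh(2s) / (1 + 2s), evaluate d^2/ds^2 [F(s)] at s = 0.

12

Take the Cauchy product of the two expansions.
The coefficient of s^2 in the expansion is 6, so F′′(0) = 2! * (6) = 12.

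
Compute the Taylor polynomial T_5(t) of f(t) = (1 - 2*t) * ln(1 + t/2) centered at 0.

3*t^5/80 - 19*t^4/192 + 7*t^3/24 - 9*t^2/8 + t/2

Shift and add copies of the series according to the polynomial's terms.
f(0) = 0
f′(0) = 1/2
f′′(0) = -9/4
f′′′(0) = 7/4
f^(4)(0) = -19/8
f^(5)(0) = 9/2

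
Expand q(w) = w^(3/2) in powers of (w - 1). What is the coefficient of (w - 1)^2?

q(1) = 1
q′(1) = 3/2
q′′(1) = 3/4
So c_2 = q′′(1)/2! = 3/8.

3/8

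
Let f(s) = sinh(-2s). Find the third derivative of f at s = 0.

From the series, [s^3] f = -4/3; multiply by 3! = 6 to get -8.

-8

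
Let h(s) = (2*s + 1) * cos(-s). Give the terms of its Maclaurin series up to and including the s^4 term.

s^4/24 - s^3 - s^2/2 + 2*s + 1

Distribute the polynomial across the series and collect like powers.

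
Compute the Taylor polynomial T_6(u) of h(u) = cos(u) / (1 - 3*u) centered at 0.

Use 1/(1 - r) = Σ r^k on the denominator, then take the Cauchy product.

495989*u^6/720 + 1837*u^5/8 + 1837*u^4/24 + 51*u^3/2 + 17*u^2/2 + 3*u + 1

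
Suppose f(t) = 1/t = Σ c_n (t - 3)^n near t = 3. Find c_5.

Apply the Taylor formula c_k = f^(k)(a)/k!.
f(3) = 1/3
f′(3) = -1/9
f′′(3) = 2/27
f′′′(3) = -2/27
f^(4)(3) = 8/81
f^(5)(3) = -40/243

-1/729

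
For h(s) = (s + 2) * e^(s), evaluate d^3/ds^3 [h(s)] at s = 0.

5

Shift and add copies of the series according to the polynomial's terms.
From the series, [s^3] h = 5/6; multiply by 3! = 6 to get 5.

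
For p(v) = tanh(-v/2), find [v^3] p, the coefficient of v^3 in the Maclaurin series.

1/24

p(0) = 0
p′(0) = -1/2
p′′(0) = 0
p′′′(0) = 1/4
So c_3 = p′′′(0)/3! = 1/24.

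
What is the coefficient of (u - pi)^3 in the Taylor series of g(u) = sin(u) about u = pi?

g(pi) = 0
g′(pi) = -1
g′′(pi) = 0
g′′′(pi) = 1
The Taylor polynomial is Σ g^(k)(pi)/k! · (u - pi)^k.

1/6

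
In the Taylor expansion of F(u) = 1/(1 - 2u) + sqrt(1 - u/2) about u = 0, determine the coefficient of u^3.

Expand each term separately and add.
So c_3 = F′′′(0)/3! = 1023/128.

1023/128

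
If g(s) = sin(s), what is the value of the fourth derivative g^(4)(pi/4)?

From the series, [(s - pi/4)^4] g = sqrt(2)/48; multiply by 4! = 24 to get sqrt(2)/2.

sqrt(2)/2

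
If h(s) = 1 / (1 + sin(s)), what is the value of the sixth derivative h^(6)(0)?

272

Use the geometric series for the reciprocal, then substitute.
From the series, [s^6] h = 17/45; multiply by 6! = 720 to get 272.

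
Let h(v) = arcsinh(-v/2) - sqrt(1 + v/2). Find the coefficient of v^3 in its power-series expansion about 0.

5/384

Expand each term separately and add.
h(0) = -1
h′(0) = -3/4
h′′(0) = 1/16
h′′′(0) = 5/64
So c_3 = h′′′(0)/3! = 5/384.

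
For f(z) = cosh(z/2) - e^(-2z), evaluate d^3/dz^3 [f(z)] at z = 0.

Expand each term separately and add.
The coefficient of z^3 in the expansion is 4/3, so f′′′(0) = 3! * (4/3) = 8.

8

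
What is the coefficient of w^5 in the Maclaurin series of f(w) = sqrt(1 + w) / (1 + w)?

-63/256

Take the Cauchy product of the two expansions.
f(0) = 1
f′(0) = -1/2
f′′(0) = 3/4
f′′′(0) = -15/8
f^(4)(0) = 105/16
f^(5)(0) = -945/32
Then c_k = f^(k)(0)/k! gives each Taylor coefficient.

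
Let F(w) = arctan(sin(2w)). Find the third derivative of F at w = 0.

-24

Compose series: expand the inner function first, then feed it into the outer expansion.
The coefficient of w^3 in the expansion is -4, so F′′′(0) = 3! * (-4) = -24.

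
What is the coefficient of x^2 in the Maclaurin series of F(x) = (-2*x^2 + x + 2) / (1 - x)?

1

Distribute the polynomial across the series and collect like powers.
F(0) = 2
F′(0) = 3
F′′(0) = 2
Dividing each by k! gives the coefficients c_0, ..., c_2.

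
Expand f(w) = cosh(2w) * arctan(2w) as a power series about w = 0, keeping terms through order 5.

Expand each factor separately, then convolve coefficients.
f(0) = 0
f′(0) = 2
f′′(0) = 0
f′′′(0) = 8
f^(4)(0) = 0
f^(5)(0) = 288
Then c_k = f^(k)(0)/k! gives each Taylor coefficient.

12*w^5/5 + 4*w^3/3 + 2*w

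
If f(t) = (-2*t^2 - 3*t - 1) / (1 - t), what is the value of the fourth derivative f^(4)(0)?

Distribute the polynomial across the series and collect like powers.
From the series, [t^4] f = -6; multiply by 4! = 24 to get -144.

-144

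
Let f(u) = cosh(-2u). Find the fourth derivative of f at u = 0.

From the series, [u^4] f = 2/3; multiply by 4! = 24 to get 16.

16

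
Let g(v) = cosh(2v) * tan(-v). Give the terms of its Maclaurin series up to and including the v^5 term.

Multiply the two series term by term and collect like powers.

-22*v^5/15 - 7*v^3/3 - v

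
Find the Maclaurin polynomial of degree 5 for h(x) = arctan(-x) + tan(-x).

Combine the two series term by term.
h(0) = 0
h′(0) = -2
h′′(0) = 0
h′′′(0) = 0
h^(4)(0) = 0
h^(5)(0) = -40
Then c_k = h^(k)(0)/k! gives each Taylor coefficient.

-x^5/3 - 2*x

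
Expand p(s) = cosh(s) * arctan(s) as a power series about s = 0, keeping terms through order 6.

3*s^5/40 + s^3/6 + s

Expand each factor separately, then convolve coefficients.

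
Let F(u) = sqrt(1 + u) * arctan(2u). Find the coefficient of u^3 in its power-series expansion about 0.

-35/12

Write out both Maclaurin series and multiply, keeping only the needed powers.
[u^0] = 0;  [u^1] = 2;  [u^2] = 1;  [u^3] = -35/12.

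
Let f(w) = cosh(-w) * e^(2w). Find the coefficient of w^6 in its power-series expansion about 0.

Take the Cauchy product of the two expansions.
[w^0] = 1;  [w^1] = 2;  [w^2] = 5/2;  [w^3] = 7/3;  [w^4] = 41/24;  [w^5] = 61/60;  [w^6] = 73/144.
So c_6 = f^(6)(0)/6! = 73/144.

73/144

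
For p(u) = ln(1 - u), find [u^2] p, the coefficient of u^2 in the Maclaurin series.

p(0) = 0
p′(0) = -1
p′′(0) = -1
So c_2 = p′′(0)/2! = -1/2.

-1/2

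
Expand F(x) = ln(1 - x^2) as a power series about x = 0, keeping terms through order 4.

-x^4/2 - x^2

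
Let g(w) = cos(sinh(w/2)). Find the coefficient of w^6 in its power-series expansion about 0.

1/15360

Substitute the inner expansion into the outer series and collect powers.
g(0) = 1
g′(0) = 0
g′′(0) = -1/4
g′′′(0) = 0
g^(4)(0) = -3/16
g^(5)(0) = 0
g^(6)(0) = 3/64
So c_6 = g^(6)(0)/6! = 1/15360.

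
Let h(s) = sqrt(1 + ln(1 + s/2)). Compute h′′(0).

Plug the Maclaurin series of the inner function into that of the outer and collect terms.
The coefficient of s^2 in the expansion is -3/32, so h′′(0) = 2! * (-3/32) = -3/16.

-3/16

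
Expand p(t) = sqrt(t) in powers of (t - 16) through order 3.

Differentiate repeatedly and evaluate at the center.

(t - 16)^3/16384 - (t - 16)^2/512 + (t - 16)/8 + 4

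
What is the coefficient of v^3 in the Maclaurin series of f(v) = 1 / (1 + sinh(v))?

Use the geometric series for the reciprocal, then substitute.
f(0) = 1
f′(0) = -1
f′′(0) = 2
f′′′(0) = -7
So c_3 = f′′′(0)/3! = -7/6.

-7/6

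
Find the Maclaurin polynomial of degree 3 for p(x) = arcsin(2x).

Apply the Taylor formula c_k = f^(k)(a)/k!.
p(0) = 0
p′(0) = 2
p′′(0) = 0
p′′′(0) = 8

4*x^3/3 + 2*x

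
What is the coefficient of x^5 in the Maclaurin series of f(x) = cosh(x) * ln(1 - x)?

Take the Cauchy product of the two expansions.
f(0) = 0
f′(0) = -1
f′′(0) = -1
f′′′(0) = -5
f^(4)(0) = -12
f^(5)(0) = -49

-49/120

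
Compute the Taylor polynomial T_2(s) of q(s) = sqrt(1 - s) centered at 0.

q(0) = 1
q′(0) = -1/2
q′′(0) = -1/4
Dividing each by k! gives the coefficients c_0, ..., c_2.

-s^2/8 - s/2 + 1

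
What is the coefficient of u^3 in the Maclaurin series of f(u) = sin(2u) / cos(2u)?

8/3

Write the quotient as an unknown series and match coefficients against numerator = denominator · series.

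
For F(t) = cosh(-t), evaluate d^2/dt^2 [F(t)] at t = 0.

Apply the Taylor formula c_k = f^(k)(a)/k!.
The coefficient of t^2 in the expansion is 1/2, so F′′(0) = 2! * (1/2) = 1.

1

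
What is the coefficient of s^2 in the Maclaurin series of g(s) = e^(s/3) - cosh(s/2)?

-5/72

Combine the two series term by term.
[s^0] = 0;  [s^1] = 1/3;  [s^2] = -5/72.
So c_2 = g′′(0)/2! = -5/72.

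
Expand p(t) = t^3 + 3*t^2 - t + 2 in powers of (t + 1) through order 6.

Compute the successive derivatives at the expansion point and divide by k!.

(t + 1)^3 - 4*(t + 1) + 5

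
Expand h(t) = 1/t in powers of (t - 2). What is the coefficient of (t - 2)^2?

c_2 = h′′(2)/2! = 1/8.

1/8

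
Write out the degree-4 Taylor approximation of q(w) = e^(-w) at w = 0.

Differentiate repeatedly and evaluate at the center.
q(0) = 1
q′(0) = -1
q′′(0) = 1
q′′′(0) = -1
q^(4)(0) = 1

w^4/24 - w^3/6 + w^2/2 - w + 1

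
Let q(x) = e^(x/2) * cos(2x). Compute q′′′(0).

Take the Cauchy product of the two expansions.
The coefficient of x^3 in the expansion is -47/48, so q′′′(0) = 3! * (-47/48) = -47/8.

-47/8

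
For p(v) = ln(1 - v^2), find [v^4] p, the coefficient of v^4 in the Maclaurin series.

Use the known series and substitute for the argument.
[v^0] = 0;  [v^1] = 0;  [v^2] = -1;  [v^3] = 0;  [v^4] = -1/2.
So c_4 = p^(4)(0)/4! = -1/2.

-1/2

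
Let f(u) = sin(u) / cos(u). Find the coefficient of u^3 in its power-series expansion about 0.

Invert the denominator's series and multiply.
f(0) = 0
f′(0) = 1
f′′(0) = 0
f′′′(0) = 2

1/3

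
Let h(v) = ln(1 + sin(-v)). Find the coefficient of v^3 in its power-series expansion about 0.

Compose series: expand the inner function first, then feed it into the outer expansion.
h(0) = 0
h′(0) = -1
h′′(0) = -1
h′′′(0) = -1
The Taylor polynomial is Σ h^(k)(0)/k! · v^k.

-1/6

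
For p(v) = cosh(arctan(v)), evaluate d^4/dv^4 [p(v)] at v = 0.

Compose series: expand the inner function first, then feed it into the outer expansion.
The coefficient of v^4 in the expansion is -7/24, so p^(4)(0) = 4! * (-7/24) = -7.

-7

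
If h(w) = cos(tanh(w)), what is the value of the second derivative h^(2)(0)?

Compose series: expand the inner function first, then feed it into the outer expansion.
The coefficient of w^2 in the expansion is -1/2, so h′′(0) = 2! * (-1/2) = -1.

-1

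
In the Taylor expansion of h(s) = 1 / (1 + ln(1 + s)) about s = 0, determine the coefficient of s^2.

Use the geometric series for the reciprocal, then substitute.
[s^0] = 1;  [s^1] = -1;  [s^2] = 3/2.

3/2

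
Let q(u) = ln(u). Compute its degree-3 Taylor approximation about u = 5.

(u - 5)^3/375 - (u - 5)^2/50 + (u - 5)/5 + ln(5)

[(u - 5)^0] = ln(5);  [(u - 5)^1] = 1/5;  [(u - 5)^2] = -1/50;  [(u - 5)^3] = 1/375.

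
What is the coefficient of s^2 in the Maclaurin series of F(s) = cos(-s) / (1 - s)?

1/2

Take the Cauchy product of the two expansions.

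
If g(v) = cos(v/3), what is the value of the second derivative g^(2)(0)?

-1/9

The coefficient of v^2 in the expansion is -1/18, so g′′(0) = 2! * (-1/18) = -1/9.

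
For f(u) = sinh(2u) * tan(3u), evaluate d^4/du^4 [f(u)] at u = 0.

Write out both Maclaurin series and multiply, keeping only the needed powers.
From the series, [u^4] f = 22; multiply by 4! = 24 to get 528.

528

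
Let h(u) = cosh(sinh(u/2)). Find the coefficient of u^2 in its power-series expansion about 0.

Substitute the inner expansion into the outer series and collect powers.
So c_2 = h′′(0)/2! = 1/8.

1/8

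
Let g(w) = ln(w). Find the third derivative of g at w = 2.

The coefficient of (w - 2)^3 in the expansion is 1/24, so g′′′(2) = 3! * (1/24) = 1/4.

1/4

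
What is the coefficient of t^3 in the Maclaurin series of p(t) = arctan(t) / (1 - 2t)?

11/3

Multiply the two series term by term and collect like powers.
[t^0] = 0;  [t^1] = 1;  [t^2] = 2;  [t^3] = 11/3.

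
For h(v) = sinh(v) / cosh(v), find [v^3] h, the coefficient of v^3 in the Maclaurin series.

Divide the numerator series by the denominator series (power-series long division).
h(0) = 0
h′(0) = 1
h′′(0) = 0
h′′′(0) = -2
Dividing each by k! gives the coefficients c_0, ..., c_3.

-1/3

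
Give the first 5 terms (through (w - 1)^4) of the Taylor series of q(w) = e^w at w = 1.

e*(w - 1)^4/24 + e*(w - 1)^3/6 + e*(w - 1)^2/2 + e*(w - 1) + e

q(1) = e
q′(1) = e
q′′(1) = e
q′′′(1) = e
q^(4)(1) = e
Dividing each by k! gives the coefficients c_0, ..., c_4.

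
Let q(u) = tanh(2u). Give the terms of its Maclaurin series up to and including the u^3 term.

-8*u^3/3 + 2*u

Differentiate repeatedly and evaluate at the center.
q(0) = 0
q′(0) = 2
q′′(0) = 0
q′′′(0) = -16
Dividing each by k! gives the coefficients c_0, ..., c_3.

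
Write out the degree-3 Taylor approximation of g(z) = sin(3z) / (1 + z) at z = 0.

Take the Cauchy product of the two expansions.
g(0) = 0
g′(0) = 3
g′′(0) = -6
g′′′(0) = -9
Then c_k = g^(k)(0)/k! gives each Taylor coefficient.

-3*z^3/2 - 3*z^2 + 3*z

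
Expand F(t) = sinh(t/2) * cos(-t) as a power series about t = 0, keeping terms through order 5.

41*t^5/3840 - 11*t^3/48 + t/2

Multiply the two series term by term and collect like powers.
F(0) = 0
F′(0) = 1/2
F′′(0) = 0
F′′′(0) = -11/8
F^(4)(0) = 0
F^(5)(0) = 41/32
Then c_k = F^(k)(0)/k! gives each Taylor coefficient.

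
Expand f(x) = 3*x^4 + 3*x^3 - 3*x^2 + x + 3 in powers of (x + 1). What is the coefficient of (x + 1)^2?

6

f(-1) = -1
f′(-1) = 4
f′′(-1) = 12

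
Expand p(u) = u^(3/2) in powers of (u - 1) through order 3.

Apply the Taylor formula c_k = f^(k)(a)/k!.

-(u - 1)^3/16 + 3*(u - 1)^2/8 + 3*(u - 1)/2 + 1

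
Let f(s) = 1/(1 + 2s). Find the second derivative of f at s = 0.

Differentiate repeatedly and evaluate at the center.
The coefficient of s^2 in the expansion is 4, so f′′(0) = 2! * (4) = 8.

8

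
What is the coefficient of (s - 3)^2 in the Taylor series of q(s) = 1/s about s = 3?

q(3) = 1/3
q′(3) = -1/9
q′′(3) = 2/27

1/27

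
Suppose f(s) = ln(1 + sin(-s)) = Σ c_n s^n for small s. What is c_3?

-1/6

Substitute the inner expansion into the outer series and collect powers.
f(0) = 0
f′(0) = -1
f′′(0) = -1
f′′′(0) = -1
So c_3 = f′′′(0)/3! = -1/6.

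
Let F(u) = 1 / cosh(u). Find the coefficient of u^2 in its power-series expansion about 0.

-1/2

Write the quotient as an unknown series and match coefficients against numerator = denominator · series.
[u^0] = 1;  [u^1] = 0;  [u^2] = -1/2.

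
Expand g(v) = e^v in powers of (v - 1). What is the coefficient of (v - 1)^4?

e/24

g(1) = e
g′(1) = e
g′′(1) = e
g′′′(1) = e
g^(4)(1) = e
The Taylor polynomial is Σ g^(k)(1)/k! · (v - 1)^k.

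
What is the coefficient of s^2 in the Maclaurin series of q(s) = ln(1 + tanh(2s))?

Compose series: expand the inner function first, then feed it into the outer expansion.
q(0) = 0
q′(0) = 2
q′′(0) = -4
So c_2 = q′′(0)/2! = -2.

-2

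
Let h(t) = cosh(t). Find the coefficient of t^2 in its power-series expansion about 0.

1/2

c_2 = h′′(0)/2! = 1/2.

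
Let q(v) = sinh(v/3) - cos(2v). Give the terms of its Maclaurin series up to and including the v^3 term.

v^3/162 + 2*v^2 + v/3 - 1

Expand each term separately and add.
q(0) = -1
q′(0) = 1/3
q′′(0) = 4
q′′′(0) = 1/27
Dividing each by k! gives the coefficients c_0, ..., c_3.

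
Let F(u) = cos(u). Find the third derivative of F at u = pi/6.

1/2

Differentiate repeatedly and evaluate at the center.
From the series, [(u - pi/6)^3] F = 1/12; multiply by 3! = 6 to get 1/2.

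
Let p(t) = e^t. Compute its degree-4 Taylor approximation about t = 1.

e*(t - 1)^4/24 + e*(t - 1)^3/6 + e*(t - 1)^2/2 + e*(t - 1) + e

p(1) = e
p′(1) = e
p′′(1) = e
p′′′(1) = e
p^(4)(1) = e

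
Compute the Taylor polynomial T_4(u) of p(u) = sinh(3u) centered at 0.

p(0) = 0
p′(0) = 3
p′′(0) = 0
p′′′(0) = 27
p^(4)(0) = 0
The Taylor polynomial is Σ p^(k)(0)/k! · u^k.

9*u^3/2 + 3*u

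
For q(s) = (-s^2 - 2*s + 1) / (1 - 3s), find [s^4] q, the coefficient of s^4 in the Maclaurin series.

Multiply each power in the prefactor through the base expansion.
q(0) = 1
q′(0) = 1
q′′(0) = 4
q′′′(0) = 36
q^(4)(0) = 432

18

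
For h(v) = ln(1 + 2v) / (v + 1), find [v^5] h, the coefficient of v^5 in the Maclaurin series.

256/15

Use 1/(1 - r) = Σ r^k on the denominator, then take the Cauchy product.
h(0) = 0
h′(0) = 2
h′′(0) = -8
h′′′(0) = 40
h^(4)(0) = -256
h^(5)(0) = 2048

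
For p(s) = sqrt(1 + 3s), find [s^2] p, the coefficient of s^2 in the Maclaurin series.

-9/8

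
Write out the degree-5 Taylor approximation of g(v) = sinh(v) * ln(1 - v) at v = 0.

Multiply the two series term by term and collect like powers.
g(0) = 0
g′(0) = 0
g′′(0) = -2
g′′′(0) = -3
g^(4)(0) = -12
g^(5)(0) = -40
Then c_k = g^(k)(0)/k! gives each Taylor coefficient.

-v^5/3 - v^4/2 - v^3/2 - v^2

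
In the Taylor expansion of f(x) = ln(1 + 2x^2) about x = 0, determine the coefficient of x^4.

-2

f(0) = 0
f′(0) = 0
f′′(0) = 4
f′′′(0) = 0
f^(4)(0) = -48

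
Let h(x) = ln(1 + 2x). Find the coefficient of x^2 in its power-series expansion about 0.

-2

Use the known series and substitute for the argument.
[x^0] = 0;  [x^1] = 2;  [x^2] = -2.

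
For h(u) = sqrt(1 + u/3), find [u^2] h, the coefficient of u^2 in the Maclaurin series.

[u^0] = 1;  [u^1] = 1/6;  [u^2] = -1/72.
So c_2 = h′′(0)/2! = -1/72.

-1/72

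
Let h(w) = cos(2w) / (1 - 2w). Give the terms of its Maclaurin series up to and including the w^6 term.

Expand each factor separately, then convolve coefficients.
[w^0] = 1;  [w^1] = 2;  [w^2] = 2;  [w^3] = 4;  [w^4] = 26/3;  [w^5] = 52/3;  [w^6] = 1556/45.

1556*w^6/45 + 52*w^5/3 + 26*w^4/3 + 4*w^3 + 2*w^2 + 2*w + 1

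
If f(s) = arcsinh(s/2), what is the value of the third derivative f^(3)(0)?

-1/8

From the series, [s^3] f = -1/48; multiply by 3! = 6 to get -1/8.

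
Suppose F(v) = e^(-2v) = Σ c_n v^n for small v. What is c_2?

F(0) = 1
F′(0) = -2
F′′(0) = 4

2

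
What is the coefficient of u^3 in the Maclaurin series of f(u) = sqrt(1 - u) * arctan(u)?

-11/24

Take the Cauchy product of the two expansions.
f(0) = 0
f′(0) = 1
f′′(0) = -1
f′′′(0) = -11/4
Then c_k = f^(k)(0)/k! gives each Taylor coefficient.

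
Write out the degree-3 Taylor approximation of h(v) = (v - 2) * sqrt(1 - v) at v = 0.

Distribute the polynomial across the series and collect like powers.

-v^2/4 + 2*v - 2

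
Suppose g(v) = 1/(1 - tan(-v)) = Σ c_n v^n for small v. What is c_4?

5/3

Substitute the inner expansion into the outer series and collect powers.
g(0) = 1
g′(0) = -1
g′′(0) = 2
g′′′(0) = -8
g^(4)(0) = 40
So c_4 = g^(4)(0)/4! = 5/3.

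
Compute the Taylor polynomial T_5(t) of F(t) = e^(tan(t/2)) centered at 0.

37*t^5/3840 + 3*t^4/128 + t^3/16 + t^2/8 + t/2 + 1

Let u equal the inner series; expand the outer function in u and truncate.
F(0) = 1
F′(0) = 1/2
F′′(0) = 1/4
F′′′(0) = 3/8
F^(4)(0) = 9/16
F^(5)(0) = 37/32
Dividing each by k! gives the coefficients c_0, ..., c_5.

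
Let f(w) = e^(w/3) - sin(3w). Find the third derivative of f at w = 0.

730/27

Combine the two series term by term.
From the series, [w^3] f = 365/81; multiply by 3! = 6 to get 730/27.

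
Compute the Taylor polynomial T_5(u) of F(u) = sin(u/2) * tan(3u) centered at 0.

71*u^4/16 + 3*u^2/2

Expand each factor separately, then convolve coefficients.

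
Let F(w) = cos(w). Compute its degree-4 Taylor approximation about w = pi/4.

sqrt(2)*(w - pi/4)^4/48 + sqrt(2)*(w - pi/4)^3/12 - sqrt(2)*(w - pi/4)^2/4 - sqrt(2)*(w - pi/4)/2 + sqrt(2)/2

[(w - pi/4)^0] = sqrt(2)/2;  [(w - pi/4)^1] = -sqrt(2)/2;  [(w - pi/4)^2] = -sqrt(2)/4;  [(w - pi/4)^3] = sqrt(2)/12;  [(w - pi/4)^4] = sqrt(2)/48.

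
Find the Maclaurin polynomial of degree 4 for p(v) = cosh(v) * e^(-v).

Take the Cauchy product of the two expansions.

v^4/3 - 2*v^3/3 + v^2 - v + 1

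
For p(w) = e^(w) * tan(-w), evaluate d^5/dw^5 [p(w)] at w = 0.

-41

Take the Cauchy product of the two expansions.
From the series, [w^5] p = -41/120; multiply by 5! = 120 to get -41.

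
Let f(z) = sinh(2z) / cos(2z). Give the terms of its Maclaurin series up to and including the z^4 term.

16*z^3/3 + 2*z

Divide the numerator series by the denominator series (power-series long division).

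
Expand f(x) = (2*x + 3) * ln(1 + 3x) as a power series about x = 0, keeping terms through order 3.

18*x^3 - 15*x^2/2 + 9*x

Multiply each power in the prefactor through the base expansion.
[x^0] = 0;  [x^1] = 9;  [x^2] = -15/2;  [x^3] = 18.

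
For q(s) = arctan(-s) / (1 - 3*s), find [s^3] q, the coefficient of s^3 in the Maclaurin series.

-26/3

Expand 1/(denominator) as a geometric series and multiply by the numerator's series.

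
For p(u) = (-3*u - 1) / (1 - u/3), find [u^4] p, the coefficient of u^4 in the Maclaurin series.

-10/81

Multiply each power in the prefactor through the base expansion.
[u^0] = -1;  [u^1] = -10/3;  [u^2] = -10/9;  [u^3] = -10/27;  [u^4] = -10/81.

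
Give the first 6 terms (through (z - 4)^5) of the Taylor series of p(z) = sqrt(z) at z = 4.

7*(z - 4)^5/131072 - 5*(z - 4)^4/16384 + (z - 4)^3/512 - (z - 4)^2/64 + (z - 4)/4 + 2

Apply the Taylor formula c_k = f^(k)(a)/k!.
[(z - 4)^0] = 2;  [(z - 4)^1] = 1/4;  [(z - 4)^2] = -1/64;  [(z - 4)^3] = 1/512;  [(z - 4)^4] = -5/16384;  [(z - 4)^5] = 7/131072.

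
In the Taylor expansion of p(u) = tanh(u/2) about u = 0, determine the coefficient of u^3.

-1/24

p(0) = 0
p′(0) = 1/2
p′′(0) = 0
p′′′(0) = -1/4
The Taylor polynomial is Σ p^(k)(0)/k! · u^k.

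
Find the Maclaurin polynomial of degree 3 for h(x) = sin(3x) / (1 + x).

Take the Cauchy product of the two expansions.

-3*x^3/2 - 3*x^2 + 3*x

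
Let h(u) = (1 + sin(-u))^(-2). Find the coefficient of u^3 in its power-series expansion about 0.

11/3

Substitute the inner expansion into the outer series and collect powers.
So c_3 = h′′′(0)/3! = 11/3.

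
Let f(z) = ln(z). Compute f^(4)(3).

From the series, [(z - 3)^4] f = -1/324; multiply by 4! = 24 to get -2/27.

-2/27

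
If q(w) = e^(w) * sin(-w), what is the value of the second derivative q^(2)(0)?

Take the Cauchy product of the two expansions.
The coefficient of w^2 in the expansion is -1, so q′′(0) = 2! * (-1) = -2.

-2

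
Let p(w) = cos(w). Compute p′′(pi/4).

-sqrt(2)/2

The coefficient of (w - pi/4)^2 in the expansion is -sqrt(2)/4, so p′′(pi/4) = 2! * (-sqrt(2)/4) = -sqrt(2)/2.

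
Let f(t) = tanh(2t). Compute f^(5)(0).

512

Differentiate repeatedly and evaluate at the center.
The coefficient of t^5 in the expansion is 64/15, so f^(5)(0) = 5! * (64/15) = 512.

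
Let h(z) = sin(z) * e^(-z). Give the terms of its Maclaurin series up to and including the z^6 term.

Multiply the two series term by term and collect like powers.
[z^0] = 0;  [z^1] = 1;  [z^2] = -1;  [z^3] = 1/3;  [z^4] = 0;  [z^5] = -1/30;  [z^6] = 1/90.

z^6/90 - z^5/30 + z^3/3 - z^2 + z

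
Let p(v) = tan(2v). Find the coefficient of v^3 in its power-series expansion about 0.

Differentiate repeatedly and evaluate at the center.
p(0) = 0
p′(0) = 2
p′′(0) = 0
p′′′(0) = 16
Dividing each by k! gives the coefficients c_0, ..., c_3.

8/3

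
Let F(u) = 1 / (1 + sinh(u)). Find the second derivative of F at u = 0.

2

Use the geometric series for the reciprocal, then substitute.
From the series, [u^2] F = 1; multiply by 2! = 2 to get 2.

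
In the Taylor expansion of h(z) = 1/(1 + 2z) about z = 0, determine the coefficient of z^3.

Apply the Taylor formula c_k = f^(k)(a)/k!.
h(0) = 1
h′(0) = -2
h′′(0) = 8
h′′′(0) = -48
The Taylor polynomial is Σ h^(k)(0)/k! · z^k.

-8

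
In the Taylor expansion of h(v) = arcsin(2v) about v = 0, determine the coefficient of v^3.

h(0) = 0
h′(0) = 2
h′′(0) = 0
h′′′(0) = 8

4/3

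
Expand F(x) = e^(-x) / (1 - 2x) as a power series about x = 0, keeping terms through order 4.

Write out both Maclaurin series and multiply, keeping only the needed powers.

233*x^4/24 + 29*x^3/6 + 5*x^2/2 + x + 1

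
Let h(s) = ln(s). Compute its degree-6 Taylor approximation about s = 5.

-(s - 5)^6/93750 + (s - 5)^5/15625 - (s - 5)^4/2500 + (s - 5)^3/375 - (s - 5)^2/50 + (s - 5)/5 + ln(5)

[(s - 5)^0] = ln(5);  [(s - 5)^1] = 1/5;  [(s - 5)^2] = -1/50;  [(s - 5)^3] = 1/375;  [(s - 5)^4] = -1/2500;  [(s - 5)^5] = 1/15625;  [(s - 5)^6] = -1/93750.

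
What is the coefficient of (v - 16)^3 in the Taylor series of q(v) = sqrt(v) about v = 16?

1/16384

q(16) = 4
q′(16) = 1/8
q′′(16) = -1/256
q′′′(16) = 3/8192
Then c_k = q^(k)(16)/k! gives each Taylor coefficient.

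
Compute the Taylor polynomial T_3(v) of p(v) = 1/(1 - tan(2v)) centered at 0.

32*v^3/3 + 4*v^2 + 2*v + 1

Substitute the inner expansion into the outer series and collect powers.
[v^0] = 1;  [v^1] = 2;  [v^2] = 4;  [v^3] = 32/3.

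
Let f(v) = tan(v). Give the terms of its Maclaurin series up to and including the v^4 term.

v^3/3 + v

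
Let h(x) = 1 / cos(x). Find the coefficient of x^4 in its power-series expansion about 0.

5/24

Divide the numerator series by the denominator series (power-series long division).
h(0) = 1
h′(0) = 0
h′′(0) = 1
h′′′(0) = 0
h^(4)(0) = 5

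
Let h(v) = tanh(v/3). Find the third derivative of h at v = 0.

-2/27

The coefficient of v^3 in the expansion is -1/81, so h′′′(0) = 3! * (-1/81) = -2/27.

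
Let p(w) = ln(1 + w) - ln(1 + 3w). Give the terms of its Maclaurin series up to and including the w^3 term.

-26*w^3/3 + 4*w^2 - 2*w

Add the two expansions coefficient-wise.
p(0) = 0
p′(0) = -2
p′′(0) = 8
p′′′(0) = -52
Then c_k = p^(k)(0)/k! gives each Taylor coefficient.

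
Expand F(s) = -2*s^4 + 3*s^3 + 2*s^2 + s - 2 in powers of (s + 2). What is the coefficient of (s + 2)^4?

-2

F(-2) = -52
F′(-2) = 93
F′′(-2) = -128
F′′′(-2) = 114
F^(4)(-2) = -48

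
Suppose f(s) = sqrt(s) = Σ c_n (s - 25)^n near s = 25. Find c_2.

Differentiate repeatedly and evaluate at the center.
f(25) = 5
f′(25) = 1/10
f′′(25) = -1/500
So c_2 = f′′(25)/2! = -1/1000.

-1/1000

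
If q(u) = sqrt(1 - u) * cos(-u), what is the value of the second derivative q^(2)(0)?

-5/4

Expand each factor separately, then convolve coefficients.
From the series, [u^2] q = -5/8; multiply by 2! = 2 to get -5/4.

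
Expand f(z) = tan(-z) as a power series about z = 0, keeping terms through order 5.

-2*z^5/15 - z^3/3 - z

f(0) = 0
f′(0) = -1
f′′(0) = 0
f′′′(0) = -2
f^(4)(0) = 0
f^(5)(0) = -16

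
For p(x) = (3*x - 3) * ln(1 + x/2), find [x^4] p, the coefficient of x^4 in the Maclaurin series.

11/64

Distribute the polynomial across the series and collect like powers.
So c_4 = p^(4)(0)/4! = 11/64.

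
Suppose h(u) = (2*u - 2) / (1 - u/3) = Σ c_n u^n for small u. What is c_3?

4/27

Multiply each power in the prefactor through the base expansion.
h(0) = -2
h′(0) = 4/3
h′′(0) = 8/9
h′′′(0) = 8/9
So c_3 = h′′′(0)/3! = 4/27.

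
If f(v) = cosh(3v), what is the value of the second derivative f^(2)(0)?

9

Use the known series and substitute for the argument.
From the series, [v^2] f = 9/2; multiply by 2! = 2 to get 9.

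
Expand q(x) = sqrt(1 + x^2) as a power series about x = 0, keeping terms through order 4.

Compute the successive derivatives at the expansion point and divide by k!.
[x^0] = 1;  [x^1] = 0;  [x^2] = 1/2;  [x^3] = 0;  [x^4] = -1/8.

-x^4/8 + x^2/2 + 1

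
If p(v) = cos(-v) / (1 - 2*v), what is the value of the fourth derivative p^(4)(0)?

Expand 1/(denominator) as a geometric series and multiply by the numerator's series.
From the series, [v^4] p = 337/24; multiply by 4! = 24 to get 337.

337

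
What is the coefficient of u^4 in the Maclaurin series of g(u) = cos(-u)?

1/24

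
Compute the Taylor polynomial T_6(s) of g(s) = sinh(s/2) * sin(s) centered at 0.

Multiply the two series term by term and collect like powers.
g(0) = 0
g′(0) = 0
g′′(0) = 1
g′′′(0) = 0
g^(4)(0) = -3/2
g^(5)(0) = 0
g^(6)(0) = 11/16

11*s^6/11520 - s^4/16 + s^2/2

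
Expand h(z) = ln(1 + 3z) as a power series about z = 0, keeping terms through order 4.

Compute the successive derivatives at the expansion point and divide by k!.
h(0) = 0
h′(0) = 3
h′′(0) = -9
h′′′(0) = 54
h^(4)(0) = -486

-81*z^4/4 + 9*z^3 - 9*z^2/2 + 3*z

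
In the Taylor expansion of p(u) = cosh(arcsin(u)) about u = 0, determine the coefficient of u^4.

Compose series: expand the inner function first, then feed it into the outer expansion.
p(0) = 1
p′(0) = 0
p′′(0) = 1
p′′′(0) = 0
p^(4)(0) = 5

5/24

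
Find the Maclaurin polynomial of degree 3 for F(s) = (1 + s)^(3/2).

-s^3/16 + 3*s^2/8 + 3*s/2 + 1

Differentiate repeatedly and evaluate at the center.
F(0) = 1
F′(0) = 3/2
F′′(0) = 3/4
F′′′(0) = -3/8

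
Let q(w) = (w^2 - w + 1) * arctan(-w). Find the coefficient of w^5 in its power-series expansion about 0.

2/15

Distribute the polynomial across the series and collect like powers.
So c_5 = q^(5)(0)/5! = 2/15.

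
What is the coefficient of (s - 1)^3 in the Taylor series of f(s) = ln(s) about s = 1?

[(s - 1)^0] = 0;  [(s - 1)^1] = 1;  [(s - 1)^2] = -1/2;  [(s - 1)^3] = 1/3.

1/3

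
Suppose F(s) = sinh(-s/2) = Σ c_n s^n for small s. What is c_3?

F(0) = 0
F′(0) = -1/2
F′′(0) = 0
F′′′(0) = -1/8
Dividing each by k! gives the coefficients c_0, ..., c_3.

-1/48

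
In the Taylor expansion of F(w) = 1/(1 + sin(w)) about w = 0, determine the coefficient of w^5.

-61/120

Plug the Maclaurin series of the inner function into that of the outer and collect terms.
So c_5 = F^(5)(0)/5! = -61/120.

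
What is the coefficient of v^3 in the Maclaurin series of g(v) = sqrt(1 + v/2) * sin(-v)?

Multiply the two series term by term and collect like powers.
[v^0] = 0;  [v^1] = -1;  [v^2] = -1/4;  [v^3] = 19/96.

19/96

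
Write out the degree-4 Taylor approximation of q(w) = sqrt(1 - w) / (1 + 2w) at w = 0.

Write out both Maclaurin series and multiply, keeping only the needed powers.
q(0) = 1
q′(0) = -5/2
q′′(0) = 39/4
q′′′(0) = -471/8
q^(4)(0) = 7521/16
The Taylor polynomial is Σ q^(k)(0)/k! · w^k.

2507*w^4/128 - 157*w^3/16 + 39*w^2/8 - 5*w/2 + 1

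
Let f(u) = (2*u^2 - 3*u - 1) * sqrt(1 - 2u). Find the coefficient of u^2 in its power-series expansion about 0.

11/2

Shift and add copies of the series according to the polynomial's terms.
f(0) = -1
f′(0) = -2
f′′(0) = 11
So c_2 = f′′(0)/2! = 11/2.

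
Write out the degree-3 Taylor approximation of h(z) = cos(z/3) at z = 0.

1 - z^2/18

Apply the Taylor formula c_k = f^(k)(a)/k!.
[z^0] = 1;  [z^1] = 0;  [z^2] = -1/18;  [z^3] = 0.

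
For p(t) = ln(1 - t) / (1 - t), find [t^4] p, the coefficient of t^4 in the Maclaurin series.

-25/12

Write out both Maclaurin series and multiply, keeping only the needed powers.
[t^0] = 0;  [t^1] = -1;  [t^2] = -3/2;  [t^3] = -11/6;  [t^4] = -25/12.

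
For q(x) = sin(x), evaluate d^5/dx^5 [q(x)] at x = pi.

Differentiate repeatedly and evaluate at the center.
The coefficient of (x - pi)^5 in the expansion is -1/120, so q^(5)(pi) = 5! * (-1/120) = -1.

-1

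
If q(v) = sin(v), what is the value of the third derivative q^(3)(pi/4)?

-sqrt(2)/2

The coefficient of (v - pi/4)^3 in the expansion is -sqrt(2)/12, so q′′′(pi/4) = 3! * (-sqrt(2)/12) = -sqrt(2)/2.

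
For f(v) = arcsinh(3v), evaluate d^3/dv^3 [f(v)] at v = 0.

-27

From the series, [v^3] f = -9/2; multiply by 3! = 6 to get -27.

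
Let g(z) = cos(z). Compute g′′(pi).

1

Use the known series and substitute for the argument.
From the series, [(z - pi)^2] g = 1/2; multiply by 2! = 2 to get 1.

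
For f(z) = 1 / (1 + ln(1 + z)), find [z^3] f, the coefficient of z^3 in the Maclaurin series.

Use the geometric series for the reciprocal, then substitute.
[z^0] = 1;  [z^1] = -1;  [z^2] = 3/2;  [z^3] = -7/3.
So c_3 = f′′′(0)/3! = -7/3.

-7/3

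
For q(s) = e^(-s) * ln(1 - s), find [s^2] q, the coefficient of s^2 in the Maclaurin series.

1/2

Write out both Maclaurin series and multiply, keeping only the needed powers.
[s^0] = 0;  [s^1] = -1;  [s^2] = 1/2.
So c_2 = q′′(0)/2! = 1/2.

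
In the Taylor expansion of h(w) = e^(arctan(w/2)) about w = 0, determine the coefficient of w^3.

Substitute the inner expansion into the outer series and collect powers.
h(0) = 1
h′(0) = 1/2
h′′(0) = 1/4
h′′′(0) = -1/8
So c_3 = h′′′(0)/3! = -1/48.

-1/48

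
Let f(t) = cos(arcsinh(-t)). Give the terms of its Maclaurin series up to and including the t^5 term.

Plug the Maclaurin series of the inner function into that of the outer and collect terms.

5*t^4/24 - t^2/2 + 1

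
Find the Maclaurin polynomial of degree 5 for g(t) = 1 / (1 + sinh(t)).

-181*t^5/120 + 4*t^4/3 - 7*t^3/6 + t^2 - t + 1

Use the geometric series for the reciprocal, then substitute.
[t^0] = 1;  [t^1] = -1;  [t^2] = 1;  [t^3] = -7/6;  [t^4] = 4/3;  [t^5] = -181/120.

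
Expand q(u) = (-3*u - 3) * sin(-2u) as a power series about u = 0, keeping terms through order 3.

-4*u^3 + 6*u^2 + 6*u

Distribute the polynomial across the series and collect like powers.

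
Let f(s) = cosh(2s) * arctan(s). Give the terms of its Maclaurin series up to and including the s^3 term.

Expand each factor separately, then convolve coefficients.
f(0) = 0
f′(0) = 1
f′′(0) = 0
f′′′(0) = 10

5*s^3/3 + s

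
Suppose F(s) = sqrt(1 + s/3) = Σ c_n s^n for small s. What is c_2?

-1/72

F(0) = 1
F′(0) = 1/6
F′′(0) = -1/36
The Taylor polynomial is Σ F^(k)(0)/k! · s^k.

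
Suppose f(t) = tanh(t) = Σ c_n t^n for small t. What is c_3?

-1/3

Compute the successive derivatives at the expansion point and divide by k!.
f(0) = 0
f′(0) = 1
f′′(0) = 0
f′′′(0) = -2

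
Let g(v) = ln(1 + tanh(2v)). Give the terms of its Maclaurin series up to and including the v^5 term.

Plug the Maclaurin series of the inner function into that of the outer and collect terms.
g(0) = 0
g′(0) = 2
g′′(0) = -4
g′′′(0) = 0
g^(4)(0) = 32
g^(5)(0) = 0
Dividing each by k! gives the coefficients c_0, ..., c_5.

4*v^4/3 - 2*v^2 + 2*v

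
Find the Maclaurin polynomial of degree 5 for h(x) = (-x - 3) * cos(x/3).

-x^5/1944 - x^4/648 + x^3/18 + x^2/6 - x - 3

Shift and add copies of the series according to the polynomial's terms.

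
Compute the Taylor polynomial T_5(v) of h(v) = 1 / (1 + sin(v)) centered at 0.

Use the geometric series for the reciprocal, then substitute.
[v^0] = 1;  [v^1] = -1;  [v^2] = 1;  [v^3] = -5/6;  [v^4] = 2/3;  [v^5] = -61/120.

-61*v^5/120 + 2*v^4/3 - 5*v^3/6 + v^2 - v + 1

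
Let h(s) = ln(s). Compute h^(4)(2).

-3/8

From the series, [(s - 2)^4] h = -1/64; multiply by 4! = 24 to get -3/8.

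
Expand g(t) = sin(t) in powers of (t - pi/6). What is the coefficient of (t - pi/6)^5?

sqrt(3)/240

Differentiate repeatedly and evaluate at the center.
[(t - pi/6)^0] = 1/2;  [(t - pi/6)^1] = sqrt(3)/2;  [(t - pi/6)^2] = -1/4;  [(t - pi/6)^3] = -sqrt(3)/12;  [(t - pi/6)^4] = 1/48;  [(t - pi/6)^5] = sqrt(3)/240.
So c_5 = g^(5)(pi/6)/5! = sqrt(3)/240.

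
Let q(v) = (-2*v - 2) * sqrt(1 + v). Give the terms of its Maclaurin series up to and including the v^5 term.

Multiply each power in the prefactor through the base expansion.
[v^0] = -2;  [v^1] = -3;  [v^2] = -3/4;  [v^3] = 1/8;  [v^4] = -3/64;  [v^5] = 3/128.

3*v^5/128 - 3*v^4/64 + v^3/8 - 3*v^2/4 - 3*v - 2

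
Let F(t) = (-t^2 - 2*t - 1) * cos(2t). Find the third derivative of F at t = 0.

24

Multiply each power in the prefactor through the base expansion.
The coefficient of t^3 in the expansion is 4, so F′′′(0) = 3! * (4) = 24.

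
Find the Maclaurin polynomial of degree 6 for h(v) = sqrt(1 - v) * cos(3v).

-6549*v^6/5120 - 367*v^5/256 + 499*v^4/128 + 35*v^3/16 - 37*v^2/8 - v/2 + 1

Multiply the two series term by term and collect like powers.
[v^0] = 1;  [v^1] = -1/2;  [v^2] = -37/8;  [v^3] = 35/16;  [v^4] = 499/128;  [v^5] = -367/256;  [v^6] = -6549/5120.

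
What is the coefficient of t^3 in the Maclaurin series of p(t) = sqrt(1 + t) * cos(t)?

-3/16

Write out both Maclaurin series and multiply, keeping only the needed powers.
p(0) = 1
p′(0) = 1/2
p′′(0) = -5/4
p′′′(0) = -9/8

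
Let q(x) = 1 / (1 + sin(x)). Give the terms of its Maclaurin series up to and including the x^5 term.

Write 1/(1+u) = 1 - u + u^2 - u^3 + ... and substitute the series for u.
[x^0] = 1;  [x^1] = -1;  [x^2] = 1;  [x^3] = -5/6;  [x^4] = 2/3;  [x^5] = -61/120.

-61*x^5/120 + 2*x^4/3 - 5*x^3/6 + x^2 - x + 1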